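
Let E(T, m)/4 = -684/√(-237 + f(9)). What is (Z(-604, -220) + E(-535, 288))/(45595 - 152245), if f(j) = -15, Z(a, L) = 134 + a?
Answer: 47/10665 - 76*I*√7/124425 ≈ 0.0044069 - 0.0016161*I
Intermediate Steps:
E(T, m) = 456*I*√7/7 (E(T, m) = 4*(-684/√(-237 - 15)) = 4*(-684*(-I*√7/42)) = 4*(-(-114)*I*√7/7) = 4*(114*I*√7/7) = 456*I*√7/7)
(Z(-604, -220) + E(-535, 288))/(45595 - 152245) = ((134 - 604) + 456*I*√7/7)/(45595 - 152245) = (-470 + 456*I*√7/7)/(-106650) = (-470 + 456*I*√7/7)*(-1/106650) = 47/10665 - 76*I*√7/124425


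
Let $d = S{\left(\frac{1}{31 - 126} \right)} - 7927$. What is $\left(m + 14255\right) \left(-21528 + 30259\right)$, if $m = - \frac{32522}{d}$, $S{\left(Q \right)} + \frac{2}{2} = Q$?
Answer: $\frac{93765698300495}{753161} \approx 1.245 \cdot 10^{8}$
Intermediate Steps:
$S{\left(Q \right)} = -1 + Q$
$d = - \frac{753161}{95}$ ($d = \left(-1 + \frac{1}{31 - 126}\right) - 7927 = \left(-1 + \frac{1}{-95}\right) - 7927 = \left(-1 - \frac{1}{95}\right) - 7927 = - \frac{96}{95} - 7927 = - \frac{753161}{95} \approx -7928.0$)
$m = \frac{3089590}{753161}$ ($m = - \frac{32522}{- \frac{753161}{95}} = \left(-32522\right) \left(- \frac{95}{753161}\right) = \frac{3089590}{753161} \approx 4.1022$)
$\left(m + 14255\right) \left(-21528 + 30259\right) = \left(\frac{3089590}{753161} + 14255\right) \left(-21528 + 30259\right) = \frac{10739399645}{753161} \cdot 8731 = \frac{93765698300495}{753161}$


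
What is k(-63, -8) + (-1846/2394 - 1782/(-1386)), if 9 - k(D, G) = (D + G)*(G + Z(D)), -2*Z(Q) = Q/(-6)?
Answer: -636965/684 ≈ -931.24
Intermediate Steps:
Z(Q) = Q/12 (Z(Q) = -Q/(2*(-6)) = -Q*(-1)/(2*6) = -(-1)*Q/12 = Q/12)
k(D, G) = 9 - (D + G)*(G + D/12)
k(-63, -8) + (-1846/2394 - 1782/(-1386)) = (9 - 1*(-8)² - 1/12*(-63)² - 13/12*(-63)*(-8)) + (-1846/2394 - 1782/(-1386)) = (9 - 1*64 - 1/12*3969 - 546) + (-1846*1/2394 - 1782*(-1/1386)) = (9 - 64 - 1323/4 - 546) + (-923/1197 + 9/7) = -3727/4 + 88/171 = -636965/684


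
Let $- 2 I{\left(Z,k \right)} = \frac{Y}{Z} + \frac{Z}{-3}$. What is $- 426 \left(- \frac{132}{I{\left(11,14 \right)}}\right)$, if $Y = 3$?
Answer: $\frac{231957}{7} \approx 33137.0$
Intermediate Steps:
$I{\left(Z,k \right)} = - \frac{3}{2 Z} + \frac{Z}{6}$ ($I{\left(Z,k \right)} = - \frac{\frac{3}{Z} + \frac{Z}{-3}}{2} = - \frac{\frac{3}{Z} + Z \left(- \frac{1}{3}\right)}{2} = - \frac{\frac{3}{Z} - \frac{Z}{3}}{2} = - \frac{3}{2 Z} + \frac{Z}{6}$)
$- 426 \left(- \frac{132}{I{\left(11,14 \right)}}\right) = - 426 \left(- \frac{132}{\frac{1}{6} \cdot \frac{1}{11} \left(-9 + 11^{2}\right)}\right) = - 426 \left(- \frac{132}{\frac{1}{6} \cdot \frac{1}{11} \left(-9 + 121\right)}\right) = - 426 \left(- \frac{132}{\frac{1}{6} \cdot \frac{1}{11} \cdot 112}\right) = - 426 \left(- \frac{132}{\frac{56}{33}}\right) = - 426 \left(\left(-132\right) \frac{33}{56}\right) = \left(-426\right) \left(- \frac{1089}{14}\right) = \frac{231957}{7}$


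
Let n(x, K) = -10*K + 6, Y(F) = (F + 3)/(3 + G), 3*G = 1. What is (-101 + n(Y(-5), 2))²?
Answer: 13225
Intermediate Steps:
G = ⅓ (G = (⅓)*1 = ⅓ ≈ 0.33333)
Y(F) = 9/10 + 3*F/10 (Y(F) = (F + 3)/(3 + ⅓) = (3 + F)/(10/3) = (3 + F)*(3/10) = 9/10 + 3*F/10)
n(x, K) = 6 - 10*K
(-101 + n(Y(-5), 2))² = (-101 + (6 - 10*2))² = (-101 + (6 - 20))² = (-101 - 14)² = (-115)² = 13225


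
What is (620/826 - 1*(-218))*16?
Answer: 1445504/413 ≈ 3500.0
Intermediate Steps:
(620/826 - 1*(-218))*16 = (620*(1/826) + 218)*16 = (310/413 + 218)*16 = (90344/413)*16 = 1445504/413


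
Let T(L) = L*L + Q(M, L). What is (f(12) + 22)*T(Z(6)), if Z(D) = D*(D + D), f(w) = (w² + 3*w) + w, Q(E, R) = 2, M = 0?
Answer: 1109804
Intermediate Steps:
f(w) = w² + 4*w
Z(D) = 2*D² (Z(D) = D*(2*D) = 2*D²)
T(L) = 2 + L² (T(L) = L*L + 2 = L² + 2 = 2 + L²)
(f(12) + 22)*T(Z(6)) = (12*(4 + 12) + 22)*(2 + (2*6²)²) = (12*16 + 22)*(2 + (2*36)²) = (192 + 22)*(2 + 72²) = 214*(2 + 5184) = 214*5186 = 1109804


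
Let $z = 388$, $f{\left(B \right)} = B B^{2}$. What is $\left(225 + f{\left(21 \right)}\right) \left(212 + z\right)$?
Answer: $5691600$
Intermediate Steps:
$f{\left(B \right)} = B^{3}$
$\left(225 + f{\left(21 \right)}\right) \left(212 + z\right) = \left(225 + 21^{3}\right) \left(212 + 388\right) = \left(225 + 9261\right) 600 = 9486 \cdot 600 = 5691600$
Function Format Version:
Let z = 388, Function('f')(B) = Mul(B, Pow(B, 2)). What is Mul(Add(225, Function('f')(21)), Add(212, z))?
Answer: 5691600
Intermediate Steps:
Function('f')(B) = Pow(B, 3)
Mul(Add(225, Function('f')(21)), Add(212, z)) = Mul(Add(225, Pow(21, 3)), Add(212, 388)) = Mul(Add(225, 9261), 600) = Mul(9486, 600) = 5691600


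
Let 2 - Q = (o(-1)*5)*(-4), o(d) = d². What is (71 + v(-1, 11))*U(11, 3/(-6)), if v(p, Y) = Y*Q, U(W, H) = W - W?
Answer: 0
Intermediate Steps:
Q = 22 (Q = 2 - (-1)²*5*(-4) = 2 - 1*5*(-4) = 2 - 5*(-4) = 2 - 1*(-20) = 2 + 20 = 22)
U(W, H) = 0
v(p, Y) = 22*Y (v(p, Y) = Y*22 = 22*Y)
(71 + v(-1, 11))*U(11, 3/(-6)) = (71 + 22*11)*0 = (71 + 242)*0 = 313*0 = 0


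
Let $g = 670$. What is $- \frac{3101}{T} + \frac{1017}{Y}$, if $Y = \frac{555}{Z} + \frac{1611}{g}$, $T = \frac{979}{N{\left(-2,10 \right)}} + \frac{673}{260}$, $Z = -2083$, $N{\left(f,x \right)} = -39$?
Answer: $\frac{10714085526570}{17466539381} \approx 613.41$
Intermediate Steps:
$T = - \frac{17561}{780}$ ($T = \frac{979}{-39} + \frac{673}{260} = 979 \left(- \frac{1}{39}\right) + 673 \cdot \frac{1}{260} = - \frac{979}{39} + \frac{673}{260} = - \frac{17561}{780} \approx -22.514$)
$Y = \frac{2983863}{1395610}$ ($Y = \frac{555}{-2083} + \frac{1611}{670} = 555 \left(- \frac{1}{2083}\right) + 1611 \cdot \frac{1}{670} = - \frac{555}{2083} + \frac{1611}{670} = \frac{2983863}{1395610} \approx 2.138$)
$- \frac{3101}{T} + \frac{1017}{Y} = - \frac{3101}{- \frac{17561}{780}} + \frac{1017}{\frac{2983863}{1395610}} = \left(-3101\right) \left(- \frac{780}{17561}\right) + 1017 \cdot \frac{1395610}{2983863} = \frac{2418780}{17561} + \frac{473111790}{994621} = \frac{10714085526570}{17466539381}$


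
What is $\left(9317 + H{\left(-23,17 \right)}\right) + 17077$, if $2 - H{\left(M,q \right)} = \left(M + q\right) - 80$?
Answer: $26482$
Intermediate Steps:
$H{\left(M,q \right)} = 82 - M - q$ ($H{\left(M,q \right)} = 2 - \left(\left(M + q\right) - 80\right) = 2 - \left(-80 + M + q\right) = 82 - M - q$)
$\left(9317 + H{\left(-23,17 \right)}\right) + 17077 = \left(9317 - -88\right) + 17077 = \left(9317 + \left(82 + 23 - 17\right)\right) + 17077 = \left(9317 + 88\right) + 17077 = 9405 + 17077 = 26482$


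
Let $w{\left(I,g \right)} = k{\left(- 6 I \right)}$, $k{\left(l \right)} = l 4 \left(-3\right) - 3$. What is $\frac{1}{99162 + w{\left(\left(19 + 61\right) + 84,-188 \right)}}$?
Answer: $\frac{1}{110967} \approx 9.0117 \cdot 10^{-6}$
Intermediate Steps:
$k{\left(l \right)} = -3 - 12 l$ ($k{\left(l \right)} = l \left(-12\right) - 3 = - 12 l - 3 = -3 - 12 l$)
$w{\left(I,g \right)} = -3 + 72 I$ ($w{\left(I,g \right)} = -3 - 12 \left(- 6 I\right) = -3 + 72 I$)
$\frac{1}{99162 + w{\left(\left(19 + 61\right) + 84,-188 \right)}} = \frac{1}{99162 - \left(3 - 72 \left(\left(19 + 61\right) + 84\right)\right)} = \frac{1}{99162 - \left(3 - 72 \left(80 + 84\right)\right)} = \frac{1}{99162 + \left(-3 + 72 \cdot 164\right)} = \frac{1}{99162 + \left(-3 + 11808\right)} = \frac{1}{99162 + 11805} = \frac{1}{110967}$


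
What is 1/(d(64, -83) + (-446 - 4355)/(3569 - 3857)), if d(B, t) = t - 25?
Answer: -288/26303 ≈ -0.010949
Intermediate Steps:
d(B, t) = -25 + t
1/(d(64, -83) + (-446 - 4355)/(3569 - 3857)) = 1/((-25 - 83) + (-446 - 4355)/(3569 - 3857)) = 1/(-108 - 4801/(-288)) = 1/(-108 - 4801*(-1/288)) = 1/(-108 + 4801/288) = 1/(-26303/288) = -288/26303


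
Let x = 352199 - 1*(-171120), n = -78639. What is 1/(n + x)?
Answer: 1/444680 ≈ 2.2488e-6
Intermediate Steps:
x = 523319 (x = 352199 + 171120 = 523319)
1/(n + x) = 1/(-78639 + 523319) = 1/444680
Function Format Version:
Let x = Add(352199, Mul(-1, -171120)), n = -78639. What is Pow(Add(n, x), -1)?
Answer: Rational(1, 444680) ≈ 2.2488e-6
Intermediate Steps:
x = 523319 (x = Add(352199, 171120) = 523319)
Pow(Add(n, x), -1) = Pow(Add(-78639, 523319), -1) = Pow(444680, -1) = Rational(1, 444680)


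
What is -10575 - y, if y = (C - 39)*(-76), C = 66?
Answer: -8523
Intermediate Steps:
y = -2052 (y = (66 - 39)*(-76) = 27*(-76) = -2052)
-10575 - y = -10575 - 1*(-2052) = -10575 + 2052 = -8523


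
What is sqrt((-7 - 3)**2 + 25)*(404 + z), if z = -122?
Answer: 1410*sqrt(5) ≈ 3152.9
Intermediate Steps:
sqrt((-7 - 3)**2 + 25)*(404 + z) = sqrt((-7 - 3)**2 + 25)*(404 - 122) = sqrt((-10)**2 + 25)*282 = sqrt(100 + 25)*282 = sqrt(125)*282 = (5*sqrt(5))*282 = 1410*sqrt(5)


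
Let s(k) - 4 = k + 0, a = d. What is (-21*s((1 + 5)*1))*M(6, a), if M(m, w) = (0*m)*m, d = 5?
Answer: 0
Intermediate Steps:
a = 5
s(k) = 4 + k (s(k) = 4 + (k + 0) = 4 + k)
M(m, w) = 0 (M(m, w) = 0*m = 0)
(-21*s((1 + 5)*1))*M(6, a) = -21*(4 + (1 + 5)*1)*0 = -21*(4 + 6*1)*0 = -21*(4 + 6)*0 = -21*10*0 = -210*0 = 0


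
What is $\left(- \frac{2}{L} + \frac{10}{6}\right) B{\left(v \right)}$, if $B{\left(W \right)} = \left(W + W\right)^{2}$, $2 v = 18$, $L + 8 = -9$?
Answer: $\frac{9828}{17} \approx 578.12$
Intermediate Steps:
$L = -17$ ($L = -8 - 9 = -17$)
$v = 9$ ($v = \frac{1}{2} \cdot 18 = 9$)
$B{\left(W \right)} = 4 W^{2}$ ($B{\left(W \right)} = \left(2 W\right)^{2} = 4 W^{2}$)
$\left(- \frac{2}{L} + \frac{10}{6}\right) B{\left(v \right)} = \left(- \frac{2}{-17} + \frac{10}{6}\right) 4 \cdot 9^{2} = \left(\left(-2\right) \left(- \frac{1}{17}\right) + 10 \cdot \frac{1}{6}\right) 4 \cdot 81 = \left(\frac{2}{17} + \frac{5}{3}\right) 324 = \frac{91}{51} \cdot 324 = \frac{9828}{17}$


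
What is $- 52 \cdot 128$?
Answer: $-6656$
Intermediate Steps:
$- 52 \cdot 128 = \left(-1\right) 6656 = -6656$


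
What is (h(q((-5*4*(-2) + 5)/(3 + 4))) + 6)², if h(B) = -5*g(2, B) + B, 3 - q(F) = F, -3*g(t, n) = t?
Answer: 15376/441 ≈ 34.866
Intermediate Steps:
g(t, n) = -t/3
q(F) = 3 - F
h(B) = 10/3 + B (h(B) = -(-5)*2/3 + B = -5*(-⅔) + B = 10/3 + B)
(h(q((-5*4*(-2) + 5)/(3 + 4))) + 6)² = ((10/3 + (3 - (-5*4*(-2) + 5)/(3 + 4))) + 6)² = ((10/3 + (3 - (-20*(-2) + 5)/7)) + 6)² = ((10/3 + (3 - (40 + 5)/7)) + 6)² = ((10/3 + (3 - 45/7)) + 6)² = ((10/3 - 24/7) + 6)² = (-2/21 + 6)² = (124/21)² = 15376/441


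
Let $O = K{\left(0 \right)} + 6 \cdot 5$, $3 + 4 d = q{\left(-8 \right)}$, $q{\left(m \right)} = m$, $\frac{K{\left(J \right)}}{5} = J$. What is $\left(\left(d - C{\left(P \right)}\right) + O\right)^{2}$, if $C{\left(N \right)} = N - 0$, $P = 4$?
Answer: $\frac{8649}{16} \approx 540.56$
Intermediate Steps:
$K{\left(J \right)} = 5 J$
$d = - \frac{11}{4}$ ($d = - \frac{3}{4} + \frac{1}{4} \left(-8\right) = - \frac{3}{4} - 2 = - \frac{11}{4} \approx -2.75$)
$C{\left(N \right)} = N$ ($C{\left(N \right)} = N + 0 = N$)
$O = 30$ ($O = 5 \cdot 0 + 6 \cdot 5 = 0 + 30 = 30$)
$\left(\left(d - C{\left(P \right)}\right) + O\right)^{2} = \left(\left(- \frac{11}{4} - 4\right) + 30\right)^{2} = \left(- \frac{27}{4} + 30\right)^{2} = \left(\frac{93}{4}\right)^{2} = \frac{8649}{16}$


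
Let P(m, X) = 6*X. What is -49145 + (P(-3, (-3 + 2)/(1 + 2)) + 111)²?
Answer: -37264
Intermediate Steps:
-49145 + (P(-3, (-3 + 2)/(1 + 2)) + 111)² = -49145 + (6*((-3 + 2)/(1 + 2)) + 111)² = -49145 + (6*(-1/3) + 111)² = -49145 + (6*(-1*⅓) + 111)² = -49145 + (6*(-⅓) + 111)² = -49145 + (-2 + 111)² = -49145 + 109² = -49145 + 11881 = -37264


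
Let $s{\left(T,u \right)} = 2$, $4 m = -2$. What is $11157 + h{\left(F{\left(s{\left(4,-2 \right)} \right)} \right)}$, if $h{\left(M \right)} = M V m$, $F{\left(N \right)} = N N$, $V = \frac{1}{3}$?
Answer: $\frac{33469}{3} \approx 11156.0$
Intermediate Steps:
$V = \frac{1}{3} \approx 0.33333$
$m = - \frac{1}{2}$ ($m = \frac{1}{4} \left(-2\right) = - \frac{1}{2} \approx -0.5$)
$F{\left(N \right)} = N^{2}$
$h{\left(M \right)} = - \frac{M}{6}$ ($h{\left(M \right)} = M \frac{1}{3} \left(- \frac{1}{2}\right) = \frac{M}{3} \left(- \frac{1}{2}\right) = - \frac{M}{6}$)
$11157 + h{\left(F{\left(s{\left(4,-2 \right)} \right)} \right)} = 11157 - \frac{2^{2}}{6} = 11157 - \frac{2}{3} = \frac{33469}{3}$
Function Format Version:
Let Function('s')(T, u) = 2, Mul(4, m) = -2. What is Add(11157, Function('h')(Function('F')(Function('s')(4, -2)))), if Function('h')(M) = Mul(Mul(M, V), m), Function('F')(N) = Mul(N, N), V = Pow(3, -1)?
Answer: Rational(33469, 3) ≈ 11156.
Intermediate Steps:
V = Rational(1, 3) ≈ 0.33333
m = Rational(-1, 2) (m = Mul(Rational(1, 4), -2) = Rational(-1, 2) ≈ -0.50000)
Function('F')(N) = Pow(N, 2)
Function('h')(M) = Mul(Rational(-1, 6), M) (Function('h')(M) = Mul(Mul(M, Rational(1, 3)), Rational(-1, 2)) = Mul(Mul(Rational(1, 3), M), Rational(-1, 2)) = Mul(Rational(-1, 6), M))
Add(11157, Function('h')(Function('F')(Function('s')(4, -2)))) = Add(11157, Mul(Rational(-1, 6), Pow(2, 2))) = Add(11157, Mul(Rational(-1, 6), 4)) = Add(11157, Rational(-2, 3)) = Rational(33469, 3)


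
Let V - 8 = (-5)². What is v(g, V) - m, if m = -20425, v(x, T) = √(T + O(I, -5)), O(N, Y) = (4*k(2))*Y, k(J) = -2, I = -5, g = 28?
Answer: 20425 + √73 ≈ 20434.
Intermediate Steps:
O(N, Y) = -8*Y (O(N, Y) = (4*(-2))*Y = -8*Y)
V = 33 (V = 8 + (-5)² = 8 + 25 = 33)
v(x, T) = √(40 + T) (v(x, T) = √(T - 8*(-5)) = √(T + 40) = √(40 + T))
v(g, V) - m = √(40 + 33) - 1*(-20425) = √73 + 20425 = 20425 + √73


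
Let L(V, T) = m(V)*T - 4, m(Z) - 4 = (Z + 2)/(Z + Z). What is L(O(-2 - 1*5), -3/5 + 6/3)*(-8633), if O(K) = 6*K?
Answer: -293522/15 ≈ -19568.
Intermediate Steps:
m(Z) = 4 + (2 + Z)/(2*Z) (m(Z) = 4 + (Z + 2)/(Z + Z) = 4 + (2 + Z)/((2*Z)) = 4 + (2 + Z)*(1/(2*Z)) = 4 + (2 + Z)/(2*Z))
L(V, T) = -4 + T*(9/2 + 1/V) (L(V, T) = (9/2 + 1/V)*T - 4 = T*(9/2 + 1/V) - 4 = -4 + T*(9/2 + 1/V))
L(O(-2 - 1*5), -3/5 + 6/3)*(-8633) = (-4 + 9*(-3/5 + 6/3)/2 + (-3/5 + 6/3)/((6*(-2 - 1*5))))*(-8633) = (-4 + 9*(-3*⅕ + 6*(⅓))/2 + (-3*⅕ + 6*(⅓))/((6*(-2 - 5))))*(-8633) = (-4 + 9*(-⅗ + 2)/2 + (-⅗ + 2)/((6*(-7))))*(-8633) = (-4 + (9/2)*(7/5) + (7/5)/(-42))*(-8633) = (-4 + 63/10 + (7/5)*(-1/42))*(-8633) = (-4 + 63/10 - 1/30)*(-8633) = (34/15)*(-8633) = -293522/15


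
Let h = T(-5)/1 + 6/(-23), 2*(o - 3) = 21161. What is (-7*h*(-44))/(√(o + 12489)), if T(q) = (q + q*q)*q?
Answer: -64568*√92290/96485 ≈ -203.30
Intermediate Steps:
o = 21167/2 (o = 3 + (½)*21161 = 3 + 21161/2 = 21167/2 ≈ 10584.)
T(q) = q*(q + q²) (T(q) = (q + q²)*q = q*(q + q²))
h = -2306/23 (h = ((-5)²*(1 - 5))/1 + 6/(-23) = (25*(-4))*1 + 6*(-1/23) = -100*1 - 6/23 = -100 - 6/23 = -2306/23 ≈ -100.26)
(-7*h*(-44))/(√(o + 12489)) = (-7*(-2306/23)*(-44))/(√(21167/2 + 12489)) = ((16142/23)*(-44))/(√(46145/2)) = -710248*√92290/46145/23 = -64568*√92290/96485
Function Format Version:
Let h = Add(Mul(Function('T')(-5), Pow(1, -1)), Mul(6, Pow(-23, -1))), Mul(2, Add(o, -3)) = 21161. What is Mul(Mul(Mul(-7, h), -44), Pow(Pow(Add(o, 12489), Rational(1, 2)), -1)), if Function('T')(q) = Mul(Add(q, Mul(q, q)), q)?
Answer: Mul(Rational(-64568, 96485), Pow(92290, Rational(1, 2))) ≈ -203.30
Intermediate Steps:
o = Rational(21167, 2) (o = Add(3, Mul(Rational(1, 2), 21161)) = Add(3, Rational(21161, 2)) = Rational(21167, 2) ≈ 10584.)
Function('T')(q) = Mul(q, Add(q, Pow(q, 2))) (Function('T')(q) = Mul(Add(q, Pow(q, 2)), q) = Mul(q, Add(q, Pow(q, 2))))
h = Rational(-2306, 23) (h = Add(Mul(Mul(Pow(-5, 2), Add(1, -5)), Pow(1, -1)), Mul(6, Pow(-23, -1))) = Add(Mul(Mul(25, -4), 1), Mul(6, Rational(-1, 23))) = Add(Mul(-100, 1), Rational(-6, 23)) = Add(-100, Rational(-6, 23)) = Rational(-2306, 23) ≈ -100.26)
Mul(Mul(Mul(-7, h), -44), Pow(Pow(Add(o, 12489), Rational(1, 2)), -1)) = Mul(Mul(Mul(-7, Rational(-2306, 23)), -44), Pow(Pow(Add(Rational(21167, 2), 12489), Rational(1, 2)), -1)) = Mul(Mul(Rational(16142, 23), -44), Pow(Pow(Rational(46145, 2), Rational(1, 2)), -1)) = Mul(Rational(-710248, 23), Pow(Mul(Rational(1, 2), Pow(92290, Rational(1, 2))), -1)) = Mul(Rational(-710248, 23), Mul(Rational(1, 46145), Pow(92290, Rational(1, 2)))) = Mul(Rational(-64568, 96485), Pow(92290, Rational(1, 2)))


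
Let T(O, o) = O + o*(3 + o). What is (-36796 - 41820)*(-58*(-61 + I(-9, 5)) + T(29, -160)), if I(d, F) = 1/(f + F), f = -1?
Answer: -2254117260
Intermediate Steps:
I(d, F) = 1/(-1 + F)
(-36796 - 41820)*(-58*(-61 + I(-9, 5)) + T(29, -160)) = (-36796 - 41820)*(-58*(-61 + 1/(-1 + 5)) + (29 + (-160)² + 3*(-160))) = -78616*(-58*(-61 + 1/4) + (29 + 25600 - 480)) = -78616*(-58*(-61 + ¼) + 25149) = -78616*(-58*(-243/4) + 25149) = -78616*(7047/2 + 25149) = -78616*57345/2 = -2254117260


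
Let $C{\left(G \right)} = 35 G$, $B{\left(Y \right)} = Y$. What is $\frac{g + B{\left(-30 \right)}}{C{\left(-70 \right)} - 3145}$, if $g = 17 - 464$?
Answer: $\frac{159}{1865} \approx 0.085255$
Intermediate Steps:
$g = -447$ ($g = 17 - 464 = -447$)
$\frac{g + B{\left(-30 \right)}}{C{\left(-70 \right)} - 3145} = \frac{-447 - 30}{35 \left(-70\right) - 3145} = - \frac{477}{-2450 - 3145} = - \frac{477}{-5595} = \left(-477\right) \left(- \frac{1}{5595}\right) = \frac{159}{1865}$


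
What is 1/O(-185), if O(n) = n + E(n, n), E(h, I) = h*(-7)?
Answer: 1/1110 ≈ 0.00090090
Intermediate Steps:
E(h, I) = -7*h
O(n) = -6*n (O(n) = n - 7*n = -6*n)
1/O(-185) = 1/(-6*(-185)) = 1/1110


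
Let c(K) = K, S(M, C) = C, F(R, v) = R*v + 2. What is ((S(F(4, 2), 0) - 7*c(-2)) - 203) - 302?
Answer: -491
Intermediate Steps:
F(R, v) = 2 + R*v
((S(F(4, 2), 0) - 7*c(-2)) - 203) - 302 = ((0 - 7*(-2)) - 203) - 302 = ((0 + 14) - 203) - 302 = (14 - 203) - 302 = -189 - 302 = -491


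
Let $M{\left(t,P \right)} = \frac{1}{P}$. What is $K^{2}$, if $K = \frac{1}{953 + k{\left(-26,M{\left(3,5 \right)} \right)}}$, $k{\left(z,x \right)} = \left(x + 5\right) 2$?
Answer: $\frac{25}{23203489} \approx 1.0774 \cdot 10^{-6}$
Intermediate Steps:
$k{\left(z,x \right)} = 10 + 2 x$ ($k{\left(z,x \right)} = \left(5 + x\right) 2 = 10 + 2 x$)
$K = \frac{5}{4817}$ ($K = \frac{1}{953 + \left(10 + \frac{2}{5}\right)} = \frac{1}{953 + \frac{52}{5}} = \frac{1}{\frac{4817}{5}} = \frac{5}{4817} \approx 0.001038$)
$K^{2} = \left(\frac{5}{4817}\right)^{2} = \frac{25}{23203489}$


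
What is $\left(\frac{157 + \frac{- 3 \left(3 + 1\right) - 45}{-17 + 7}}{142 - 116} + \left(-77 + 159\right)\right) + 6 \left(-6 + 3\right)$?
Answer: $\frac{18267}{260} \approx 70.258$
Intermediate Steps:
$\left(\frac{157 + \frac{- 3 \left(3 + 1\right) - 45}{-17 + 7}}{142 - 116} + \left(-77 + 159\right)\right) + 6 \left(-6 + 3\right) = \left(\frac{157 + \frac{\left(-3\right) 4 - 45}{-10}}{26} + 82\right) + 6 \left(-3\right) = \left(\left(157 + \left(-12 - 45\right) \left(- \frac{1}{10}\right)\right) \frac{1}{26} + 82\right) - 18 = \left(\left(157 - - \frac{57}{10}\right) \frac{1}{26} + 82\right) - 18 = \left(\left(157 + \frac{57}{10}\right) \frac{1}{26} + 82\right) - 18 = \left(\frac{1627}{10} \cdot \frac{1}{26} + 82\right) - 18 = \left(\frac{1627}{260} + 82\right) - 18 = \frac{22947}{260} - 18 = \frac{18267}{260}$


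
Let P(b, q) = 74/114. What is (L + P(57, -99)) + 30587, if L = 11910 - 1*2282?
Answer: 2292292/57 ≈ 40216.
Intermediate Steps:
L = 9628 (L = 11910 - 2282 = 9628)
P(b, q) = 37/57 (P(b, q) = 74*(1/114) = 37/57)
(L + P(57, -99)) + 30587 = (9628 + 37/57) + 30587 = 548833/57 + 30587 = 2292292/57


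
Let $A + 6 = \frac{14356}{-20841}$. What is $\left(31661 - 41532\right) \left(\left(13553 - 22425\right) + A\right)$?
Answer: $\frac{1826537282734}{20841} \approx 8.7642 \cdot 10^{7}$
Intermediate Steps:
$A = - \frac{139402}{20841}$ ($A = -6 + \frac{14356}{-20841} = -6 + 14356 \left(- \frac{1}{20841}\right) = -6 - \frac{14356}{20841} = - \frac{139402}{20841} \approx -6.6888$)
$\left(31661 - 41532\right) \left(\left(13553 - 22425\right) + A\right) = \left(31661 - 41532\right) \left(\left(13553 - 22425\right) - \frac{139402}{20841}\right) = - 9871 \left(\left(13553 - 22425\right) - \frac{139402}{20841}\right) = - 9871 \left(-8872 - \frac{139402}{20841}\right) = \left(-9871\right) \left(- \frac{185040754}{20841}\right) = \frac{1826537282734}{20841}$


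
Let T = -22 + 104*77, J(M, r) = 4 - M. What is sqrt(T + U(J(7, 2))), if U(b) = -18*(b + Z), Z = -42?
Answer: 2*sqrt(2199) ≈ 93.787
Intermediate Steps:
U(b) = 756 - 18*b (U(b) = -18*(b - 42) = -18*(-42 + b) = 756 - 18*b)
T = 7986 (T = -22 + 8008 = 7986)
sqrt(T + U(J(7, 2))) = sqrt(7986 + (756 - 18*(4 - 1*7))) = sqrt(7986 + (756 - 18*(4 - 7))) = sqrt(7986 + (756 - 18*(-3))) = sqrt(7986 + (756 + 54)) = sqrt(7986 + 810) = sqrt(8796) = 2*sqrt(2199)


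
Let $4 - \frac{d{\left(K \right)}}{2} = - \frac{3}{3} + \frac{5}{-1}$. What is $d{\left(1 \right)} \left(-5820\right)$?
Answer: $-116400$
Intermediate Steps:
$d{\left(K \right)} = 20$ ($d{\left(K \right)} = 8 - 2 \left(- \frac{3}{3} + \frac{5}{-1}\right) = 8 - 2 \left(\left(-3\right) \frac{1}{3} + 5 \left(-1\right)\right) = 8 - 2 \left(-1 - 5\right) = 8 - -12 = 8 + 12 = 20$)
$d{\left(1 \right)} \left(-5820\right) = 20 \left(-5820\right) = -116400$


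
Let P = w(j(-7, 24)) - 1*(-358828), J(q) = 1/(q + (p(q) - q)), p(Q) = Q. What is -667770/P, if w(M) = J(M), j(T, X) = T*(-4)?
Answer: -3739512/2009437 ≈ -1.8610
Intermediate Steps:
j(T, X) = -4*T
J(q) = 1/q (J(q) = 1/(q + (q - q)) = 1/(q + 0) = 1/q)
w(M) = 1/M
P = 10047185/28 (P = 1/(-4*(-7)) - 1*(-358828) = 1/28 + 358828 = 10047185/28 ≈ 3.5883e+5)
-667770/P = -667770/10047185/28 = -667770*28/10047185 = -3739512/2009437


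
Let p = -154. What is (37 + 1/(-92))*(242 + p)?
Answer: 74866/23 ≈ 3255.0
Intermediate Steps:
(37 + 1/(-92))*(242 + p) = (37 + 1/(-92))*(242 - 154) = (37 - 1/92)*88 = (3403/92)*88 = 74866/23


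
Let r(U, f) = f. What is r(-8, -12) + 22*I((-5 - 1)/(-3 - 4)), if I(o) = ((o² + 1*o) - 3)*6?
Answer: -9696/49 ≈ -197.88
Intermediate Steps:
I(o) = -18 + 6*o + 6*o² (I(o) = ((o² + o) - 3)*6 = ((o + o²) - 3)*6 = (-3 + o + o²)*6 = -18 + 6*o + 6*o²)
r(-8, -12) + 22*I((-5 - 1)/(-3 - 4)) = -12 + 22*(-18 + 6*((-5 - 1)/(-3 - 4)) + 6*((-5 - 1)/(-3 - 4))²) = -12 + 22*(-18 + 6*(-6/(-7)) + 6*(-6/(-7))²) = -12 + 22*(-18 + 6*(-6*(-⅐)) + 6*(-6*(-⅐))²) = -12 + 22*(-18 + 6*(6/7) + 6*(6/7)²) = -12 + 22*(-18 + 36/7 + 6*(36/49)) = -12 + 22*(-18 + 36/7 + 216/49) = -12 + 22*(-414/49) = -12 - 9108/49 = -9696/49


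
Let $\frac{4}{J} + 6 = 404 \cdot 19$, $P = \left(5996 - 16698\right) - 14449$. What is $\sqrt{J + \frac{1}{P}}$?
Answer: $\frac{3 \sqrt{497992440855}}{96454085} \approx 0.021949$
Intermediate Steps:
$P = -25151$ ($P = -10702 - 14449 = -25151$)
$J = \frac{2}{3835}$ ($J = \frac{4}{-6 + 404 \cdot 19} = \frac{4}{-6 + 7676} = \frac{4}{7670} = 4 \cdot \frac{1}{7670} = \frac{2}{3835} \approx 0.00052151$)
$\sqrt{J + \frac{1}{P}} = \sqrt{\frac{2}{3835} + \frac{1}{-25151}} = \sqrt{\frac{2}{3835} - \frac{1}{25151}} = \sqrt{\frac{46467}{96454085}} = \frac{3 \sqrt{497992440855}}{96454085}$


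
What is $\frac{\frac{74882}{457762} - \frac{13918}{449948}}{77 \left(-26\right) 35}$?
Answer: $- \frac{1366093731}{721612729153316} \approx -1.8931 \cdot 10^{-6}$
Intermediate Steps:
$\frac{\frac{74882}{457762} - \frac{13918}{449948}}{77 \left(-26\right) 35} = \frac{74882 \cdot \frac{1}{457762} - \frac{6959}{224974}}{\left(-2002\right) 35} = \frac{\frac{37441}{228881} - \frac{6959}{224974}}{-70070} = \frac{6830468655}{51492274094} \left(- \frac{1}{70070}\right) = - \frac{1366093731}{721612729153316}$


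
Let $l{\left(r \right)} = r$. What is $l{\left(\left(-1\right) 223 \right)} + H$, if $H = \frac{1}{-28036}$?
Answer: $- \frac{6252029}{28036} \approx -223.0$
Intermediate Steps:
$H = - \frac{1}{28036} \approx -3.5668 \cdot 10^{-5}$
$l{\left(\left(-1\right) 223 \right)} + H = \left(-1\right) 223 - \frac{1}{28036} = -223 - \frac{1}{28036} = - \frac{6252029}{28036}$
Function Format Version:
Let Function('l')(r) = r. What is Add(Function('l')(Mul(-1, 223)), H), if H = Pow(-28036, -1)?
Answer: Rational(-6252029, 28036) ≈ -223.00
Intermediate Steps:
H = Rational(-1, 28036) ≈ -3.5668e-5
Add(Function('l')(Mul(-1, 223)), H) = Add(Mul(-1, 223), Rational(-1, 28036)) = Add(-223, Rational(-1, 28036)) = Rational(-6252029, 28036)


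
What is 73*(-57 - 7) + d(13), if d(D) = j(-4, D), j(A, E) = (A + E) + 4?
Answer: -4659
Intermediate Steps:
j(A, E) = 4 + A + E
d(D) = D (d(D) = 4 - 4 + D = D)
73*(-57 - 7) + d(13) = 73*(-57 - 7) + 13 = 73*(-64) + 13 = -4672 + 13 = -4659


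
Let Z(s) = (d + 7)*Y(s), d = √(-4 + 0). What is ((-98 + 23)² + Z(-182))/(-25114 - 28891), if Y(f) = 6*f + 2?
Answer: 401/10801 + 436*I/10801 ≈ 0.037126 + 0.040367*I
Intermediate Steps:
Y(f) = 2 + 6*f
d = 2*I (d = √(-4) = 2*I ≈ 2.0*I)
Z(s) = (2 + 6*s)*(7 + 2*I) (Z(s) = (2*I + 7)*(2 + 6*s) = (7 + 2*I)*(2 + 6*s) = (2 + 6*s)*(7 + 2*I))
((-98 + 23)² + Z(-182))/(-25114 - 28891) = ((-98 + 23)² + 2*(1 + 3*(-182))*(7 + 2*I))/(-25114 - 28891) = ((-75)² + 2*(1 - 546)*(7 + 2*I))/(-54005) = (5625 + 2*(-545)*(7 + 2*I))*(-1/54005) = (5625 + (-7630 - 2180*I))*(-1/54005) = (-2005 - 2180*I)*(-1/54005) = 401/10801 + 436*I/10801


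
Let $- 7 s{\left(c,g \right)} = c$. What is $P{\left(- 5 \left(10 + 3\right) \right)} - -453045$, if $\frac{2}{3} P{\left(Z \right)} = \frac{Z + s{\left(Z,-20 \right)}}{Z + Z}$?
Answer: $\frac{6342639}{14} \approx 4.5305 \cdot 10^{5}$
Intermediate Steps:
$s{\left(c,g \right)} = - \frac{c}{7}$
$P{\left(Z \right)} = \frac{9}{14}$ ($P{\left(Z \right)} = \frac{3 \frac{Z - \frac{Z}{7}}{Z + Z}}{2} = \frac{3 \frac{\frac{6}{7} Z}{2 Z}}{2} = \frac{3 \frac{6 Z}{7} \frac{1}{2 Z}}{2} = \frac{3}{2} \cdot \frac{3}{7} = \frac{9}{14}$)
$P{\left(- 5 \left(10 + 3\right) \right)} - -453045 = \frac{9}{14} - -453045 = \frac{9}{14} + 453045 = \frac{6342639}{14}$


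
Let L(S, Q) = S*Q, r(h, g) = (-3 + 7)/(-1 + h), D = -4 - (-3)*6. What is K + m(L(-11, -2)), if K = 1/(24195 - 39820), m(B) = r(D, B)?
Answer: 62487/203125 ≈ 0.30763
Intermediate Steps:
D = 14 (D = -4 - 1*(-18) = -4 + 18 = 14)
r(h, g) = 4/(-1 + h)
L(S, Q) = Q*S
m(B) = 4/13 (m(B) = 4/(-1 + 14) = 4/13)
K = -1/15625 (K = 1/(-15625) = -1/15625 ≈ -6.4000e-5)
K + m(L(-11, -2)) = -1/15625 + 4/13 = 62487/203125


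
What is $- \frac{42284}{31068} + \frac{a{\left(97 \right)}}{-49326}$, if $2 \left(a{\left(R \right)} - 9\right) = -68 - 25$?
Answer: $- \frac{347422589}{255410028} \approx -1.3603$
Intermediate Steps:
$a{\left(R \right)} = - \frac{75}{2}$ ($a{\left(R \right)} = 9 + \frac{-68 - 25}{2} = 9 + \frac{1}{2} \left(-93\right) = 9 - \frac{93}{2} = - \frac{75}{2}$)
$- \frac{42284}{31068} + \frac{a{\left(97 \right)}}{-49326} = - \frac{42284}{31068} - \frac{75}{2 \left(-49326\right)} = \left(-42284\right) \frac{1}{31068} - - \frac{25}{32884} = - \frac{10571}{7767} + \frac{25}{32884} = - \frac{347422589}{255410028}$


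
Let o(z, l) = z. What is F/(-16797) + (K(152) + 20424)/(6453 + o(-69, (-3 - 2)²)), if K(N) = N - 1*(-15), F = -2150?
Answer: 119864209/35744016 ≈ 3.3534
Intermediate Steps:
K(N) = 15 + N (K(N) = N + 15 = 15 + N)
F/(-16797) + (K(152) + 20424)/(6453 + o(-69, (-3 - 2)²)) = -2150/(-16797) + ((15 + 152) + 20424)/(6453 - 69) = -2150*(-1/16797) + (167 + 20424)/6384 = 2150/16797 + 20591*(1/6384) = 2150/16797 + 20591/6384 = 119864209/35744016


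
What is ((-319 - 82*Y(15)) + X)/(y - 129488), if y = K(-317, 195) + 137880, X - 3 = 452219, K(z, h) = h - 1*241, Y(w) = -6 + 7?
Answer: 150607/2782 ≈ 54.136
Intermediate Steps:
Y(w) = 1
K(z, h) = -241 + h (K(z, h) = h - 241 = -241 + h)
X = 452222 (X = 3 + 452219 = 452222)
y = 137834 (y = (-241 + 195) + 137880 = -46 + 137880 = 137834)
((-319 - 82*Y(15)) + X)/(y - 129488) = ((-319 - 82*1) + 452222)/(137834 - 129488) = ((-319 - 82) + 452222)/8346 = (-401 + 452222)*(1/8346) = 451821*(1/8346) = 150607/2782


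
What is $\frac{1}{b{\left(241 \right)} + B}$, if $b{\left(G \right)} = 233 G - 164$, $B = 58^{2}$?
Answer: $\frac{1}{59353} \approx 1.6848 \cdot 10^{-5}$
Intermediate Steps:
$B = 3364$
$b{\left(G \right)} = -164 + 233 G$
$\frac{1}{b{\left(241 \right)} + B} = \frac{1}{\left(-164 + 233 \cdot 241\right) + 3364} = \frac{1}{\left(-164 + 56153\right) + 3364} = \frac{1}{55989 + 3364} = \frac{1}{59353}$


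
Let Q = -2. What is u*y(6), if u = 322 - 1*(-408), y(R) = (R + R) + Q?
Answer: 7300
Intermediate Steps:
y(R) = -2 + 2*R (y(R) = (R + R) - 2 = 2*R - 2 = -2 + 2*R)
u = 730 (u = 322 + 408 = 730)
u*y(6) = 730*(-2 + 2*6) = 730*(-2 + 12) = 730*10 = 7300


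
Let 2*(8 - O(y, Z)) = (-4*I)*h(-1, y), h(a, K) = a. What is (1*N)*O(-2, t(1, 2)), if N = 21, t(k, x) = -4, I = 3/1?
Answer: 42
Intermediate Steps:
I = 3 (I = 3*1 = 3)
O(y, Z) = 2 (O(y, Z) = 8 - (-4*3)*(-1)/2 = 8 - (-6)*(-1) = 8 - ½*12 = 8 - 6 = 2)
(1*N)*O(-2, t(1, 2)) = (1*21)*2 = 21*2 = 42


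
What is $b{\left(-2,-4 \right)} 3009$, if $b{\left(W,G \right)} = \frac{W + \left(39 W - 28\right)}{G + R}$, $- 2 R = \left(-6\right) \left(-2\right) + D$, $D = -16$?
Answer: $162486$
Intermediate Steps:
$R = 2$ ($R = - \frac{\left(-6\right) \left(-2\right) - 16}{2} = - \frac{12 - 16}{2} = \left(- \frac{1}{2}\right) \left(-4\right) = 2$)
$b{\left(W,G \right)} = \frac{-28 + 40 W}{2 + G}$ ($b{\left(W,G \right)} = \frac{W + \left(39 W - 28\right)}{G + 2} = \frac{W + \left(-28 + 39 W\right)}{2 + G} = \frac{-28 + 40 W}{2 + G}$)
$b{\left(-2,-4 \right)} 3009 = \frac{4 \left(-7 + 10 \left(-2\right)\right)}{2 - 4} \cdot 3009 = \frac{4 \left(-7 - 20\right)}{-2} \cdot 3009 = 4 \left(- \frac{1}{2}\right) \left(-27\right) 3009 = 54 \cdot 3009 = 162486$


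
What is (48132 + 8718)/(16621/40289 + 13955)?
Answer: 1145214825/281124808 ≈ 4.0737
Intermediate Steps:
(48132 + 8718)/(16621/40289 + 13955) = 56850/(16621*(1/40289) + 13955) = 56850/(16621/40289 + 13955) = 56850/(562249616/40289) = 56850*(40289/562249616) = 1145214825/281124808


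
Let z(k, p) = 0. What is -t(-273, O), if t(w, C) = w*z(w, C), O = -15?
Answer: 0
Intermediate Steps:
t(w, C) = 0 (t(w, C) = w*0 = 0)
-t(-273, O) = -1*0 = 0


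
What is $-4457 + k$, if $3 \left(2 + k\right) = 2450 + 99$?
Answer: $- \frac{10828}{3} \approx -3609.3$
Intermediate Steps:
$k = \frac{2543}{3}$ ($k = -2 + \frac{2450 + 99}{3} = -2 + \frac{1}{3} \cdot 2549 = -2 + \frac{2549}{3} = \frac{2543}{3} \approx 847.67$)
$-4457 + k = -4457 + \frac{2543}{3} = - \frac{10828}{3}$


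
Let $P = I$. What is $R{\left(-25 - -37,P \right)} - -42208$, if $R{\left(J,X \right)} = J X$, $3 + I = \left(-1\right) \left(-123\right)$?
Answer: $43648$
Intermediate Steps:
$I = 120$ ($I = -3 - -123 = -3 + 123 = 120$)
$P = 120$
$R{\left(-25 - -37,P \right)} - -42208 = \left(-25 - -37\right) 120 - -42208 = \left(-25 + 37\right) 120 + 42208 = 12 \cdot 120 + 42208 = 1440 + 42208 = 43648$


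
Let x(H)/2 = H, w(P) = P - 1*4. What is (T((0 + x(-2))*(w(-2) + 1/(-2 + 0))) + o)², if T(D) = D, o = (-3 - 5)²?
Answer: 8100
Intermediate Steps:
w(P) = -4 + P (w(P) = P - 4 = -4 + P)
x(H) = 2*H
o = 64 (o = (-8)² = 64)
(T((0 + x(-2))*(w(-2) + 1/(-2 + 0))) + o)² = ((0 + 2*(-2))*((-4 - 2) + 1/(-2 + 0)) + 64)² = ((0 - 4)*(-6 + 1/(-2)) + 64)² = (-4*(-6 - ½) + 64)² = (-4*(-13/2) + 64)² = (26 + 64)² = 90² = 8100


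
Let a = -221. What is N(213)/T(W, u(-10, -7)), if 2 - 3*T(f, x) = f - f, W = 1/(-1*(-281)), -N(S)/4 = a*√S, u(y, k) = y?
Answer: 1326*√213 ≈ 19352.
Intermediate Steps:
N(S) = 884*√S (N(S) = -(-884)*√S = 884*√S)
W = 1/281 ≈ 0.0035587
T(f, x) = ⅔ (T(f, x) = ⅔ - (f - f)/3 = ⅔ - ⅓*0 = ⅔ + 0 = ⅔)
N(213)/T(W, u(-10, -7)) = (884*√213)/(⅔) = (884*√213)*(3/2) = 1326*√213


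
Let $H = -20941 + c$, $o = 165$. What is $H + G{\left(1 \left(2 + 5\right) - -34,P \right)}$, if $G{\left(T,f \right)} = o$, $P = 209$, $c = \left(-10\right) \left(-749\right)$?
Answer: $-13286$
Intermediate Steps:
$c = 7490$
$G{\left(T,f \right)} = 165$
$H = -13451$ ($H = -20941 + 7490 = -13451$)
$H + G{\left(1 \left(2 + 5\right) - -34,P \right)} = -13451 + 165 = -13286$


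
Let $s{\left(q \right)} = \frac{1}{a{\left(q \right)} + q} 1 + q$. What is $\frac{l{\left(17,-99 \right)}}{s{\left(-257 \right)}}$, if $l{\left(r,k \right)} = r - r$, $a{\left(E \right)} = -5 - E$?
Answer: $0$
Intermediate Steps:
$l{\left(r,k \right)} = 0$
$s{\left(q \right)} = - \frac{1}{5} + q$ ($s{\left(q \right)} = \frac{1}{\left(-5 - q\right) + q} 1 + q = \frac{1}{-5} \cdot 1 + q = \left(- \frac{1}{5}\right) 1 + q = - \frac{1}{5} + q$)
$\frac{l{\left(17,-99 \right)}}{s{\left(-257 \right)}} = \frac{0}{- \frac{1}{5} - 257} = \frac{0}{- \frac{1286}{5}} = 0 \left(- \frac{5}{1286}\right) = 0$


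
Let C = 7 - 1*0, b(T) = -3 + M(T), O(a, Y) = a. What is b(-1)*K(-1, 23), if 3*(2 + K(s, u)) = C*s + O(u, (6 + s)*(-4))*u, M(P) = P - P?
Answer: -516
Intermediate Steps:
M(P) = 0
b(T) = -3 (b(T) = -3 + 0 = -3)
C = 7 (C = 7 + 0 = 7)
K(s, u) = -2 + u**2/3 + 7*s/3 (K(s, u) = -2 + (7*s + u*u)/3 = -2 + (7*s + u**2)/3 = -2 + (u**2 + 7*s)/3 = -2 + (u**2/3 + 7*s/3) = -2 + u**2/3 + 7*s/3)
b(-1)*K(-1, 23) = -3*(-2 + (1/3)*23**2 + (7/3)*(-1)) = -3*(-2 + (1/3)*529 - 7/3) = -3*(-2 + 529/3 - 7/3) = -3*172 = -516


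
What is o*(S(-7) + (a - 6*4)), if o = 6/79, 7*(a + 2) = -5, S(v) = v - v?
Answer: -1122/553 ≈ -2.0289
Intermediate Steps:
S(v) = 0
a = -19/7 (a = -2 + (1/7)*(-5) = -2 - 5/7 = -19/7 ≈ -2.7143)
o = 6/79 (o = 6*(1/79) = 6/79 ≈ 0.075949)
o*(S(-7) + (a - 6*4)) = 6*(0 + (-19/7 - 6*4))/79 = 6*(0 + (-19/7 - 24))/79 = 6*(0 - 187/7)/79 = (6/79)*(-187/7) = -1122/553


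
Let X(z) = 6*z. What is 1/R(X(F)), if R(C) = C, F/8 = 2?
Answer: 1/96 ≈ 0.010417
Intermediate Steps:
F = 16 (F = 8*2 = 16)
1/R(X(F)) = 1/(6*16) = 1/96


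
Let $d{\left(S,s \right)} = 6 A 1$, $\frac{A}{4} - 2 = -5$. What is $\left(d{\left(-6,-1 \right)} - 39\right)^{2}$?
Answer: $12321$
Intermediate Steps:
$A = -12$ ($A = 8 + 4 \left(-5\right) = 8 - 20 = -12$)
$d{\left(S,s \right)} = -72$ ($d{\left(S,s \right)} = 6 \left(-12\right) 1 = \left(-72\right) 1 = -72$)
$\left(d{\left(-6,-1 \right)} - 39\right)^{2} = \left(-72 - 39\right)^{2} = \left(-111\right)^{2} = 12321$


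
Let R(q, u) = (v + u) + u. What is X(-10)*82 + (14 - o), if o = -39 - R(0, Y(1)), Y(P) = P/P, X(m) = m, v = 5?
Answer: -760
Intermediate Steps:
Y(P) = 1
R(q, u) = 5 + 2*u (R(q, u) = (5 + u) + u = 5 + 2*u)
o = -46 (o = -39 - (5 + 2*1) = -39 - (5 + 2) = -39 - 1*7 = -39 - 7 = -46)
X(-10)*82 + (14 - o) = -10*82 + (14 - 1*(-46)) = -820 + (14 + 46) = -820 + 60 = -760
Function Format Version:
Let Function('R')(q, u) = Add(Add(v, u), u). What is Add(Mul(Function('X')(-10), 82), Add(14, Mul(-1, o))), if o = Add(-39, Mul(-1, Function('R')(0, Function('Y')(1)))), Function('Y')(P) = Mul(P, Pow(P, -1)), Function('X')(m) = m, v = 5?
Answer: -760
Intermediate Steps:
Function('Y')(P) = 1
Function('R')(q, u) = Add(5, Mul(2, u)) (Function('R')(q, u) = Add(Add(5, u), u) = Add(5, Mul(2, u)))
o = -46 (o = Add(-39, Mul(-1, Add(5, Mul(2, 1)))) = Add(-39, Mul(-1, Add(5, 2))) = Add(-39, Mul(-1, 7)) = Add(-39, -7) = -46)
Add(Mul(Function('X')(-10), 82), Add(14, Mul(-1, o))) = Add(Mul(-10, 82), Add(14, Mul(-1, -46))) = Add(-820, Add(14, 46)) = Add(-820, 60) = -760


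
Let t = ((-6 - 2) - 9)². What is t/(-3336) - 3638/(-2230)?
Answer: 5745949/3719640 ≈ 1.5448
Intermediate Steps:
t = 289 (t = (-8 - 9)² = (-17)² = 289)
t/(-3336) - 3638/(-2230) = 289/(-3336) - 3638/(-2230) = 289*(-1/3336) - 3638*(-1/2230) = -289/3336 + 1819/1115 = 5745949/3719640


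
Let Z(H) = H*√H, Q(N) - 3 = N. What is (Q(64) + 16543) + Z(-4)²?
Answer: 16546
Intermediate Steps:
Q(N) = 3 + N
Z(H) = H^(3/2)
(Q(64) + 16543) + Z(-4)² = ((3 + 64) + 16543) + ((-4)^(3/2))² = (67 + 16543) + (-8*I)² = 16610 - 64 = 16546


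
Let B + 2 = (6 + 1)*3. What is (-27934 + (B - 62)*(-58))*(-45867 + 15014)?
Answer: 784900320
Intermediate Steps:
B = 19 (B = -2 + (6 + 1)*3 = -2 + 7*3 = -2 + 21 = 19)
(-27934 + (B - 62)*(-58))*(-45867 + 15014) = (-27934 + (19 - 62)*(-58))*(-45867 + 15014) = (-27934 - 43*(-58))*(-30853) = (-27934 + 2494)*(-30853) = -25440*(-30853) = 784900320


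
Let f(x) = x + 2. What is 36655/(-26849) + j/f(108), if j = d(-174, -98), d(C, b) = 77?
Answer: -178607/268490 ≈ -0.66523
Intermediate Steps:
f(x) = 2 + x
j = 77
36655/(-26849) + j/f(108) = 36655/(-26849) + 77/(2 + 108) = 36655*(-1/26849) + 77/110 = -36655/26849 + 77*(1/110) = -36655/26849 + 7/10 = -178607/268490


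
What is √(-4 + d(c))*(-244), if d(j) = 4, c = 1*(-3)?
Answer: 0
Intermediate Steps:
c = -3
√(-4 + d(c))*(-244) = √(-4 + 4)*(-244) = √0*(-244) = 0*(-244) = 0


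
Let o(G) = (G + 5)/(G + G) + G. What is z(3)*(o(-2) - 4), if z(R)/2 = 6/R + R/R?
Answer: -81/2 ≈ -40.500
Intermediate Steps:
o(G) = G + (5 + G)/(2*G) (o(G) = (5 + G)/((2*G)) + G = (5 + G)*(1/(2*G)) + G = (5 + G)/(2*G) + G = G + (5 + G)/(2*G))
z(R) = 2 + 12/R (z(R) = 2*(6/R + R/R) = 2*(6/R + 1) = 2*(1 + 6/R) = 2 + 12/R)
z(3)*(o(-2) - 4) = (2 + 12/3)*((½ - 2 + (5/2)/(-2)) - 4) = (2 + 12*(⅓))*((½ - 2 + (5/2)*(-½)) - 4) = (2 + 4)*((½ - 2 - 5/4) - 4) = 6*(-11/4 - 4) = 6*(-27/4) = -81/2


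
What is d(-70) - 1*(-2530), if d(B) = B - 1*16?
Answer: 2444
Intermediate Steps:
d(B) = -16 + B (d(B) = B - 16 = -16 + B)
d(-70) - 1*(-2530) = (-16 - 70) - 1*(-2530) = -86 + 2530 = 2444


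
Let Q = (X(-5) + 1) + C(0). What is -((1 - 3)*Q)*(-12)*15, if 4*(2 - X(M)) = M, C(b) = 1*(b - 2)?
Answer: -810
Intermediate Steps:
C(b) = -2 + b (C(b) = 1*(-2 + b) = -2 + b)
X(M) = 2 - M/4
Q = 9/4 (Q = ((2 - ¼*(-5)) + 1) + (-2 + 0) = ((2 + 5/4) + 1) - 2 = (13/4 + 1) - 2 = 17/4 - 2 = 9/4 ≈ 2.2500)
-((1 - 3)*Q)*(-12)*15 = -((1 - 3)*(9/4))*(-12)*15 = --2*9/4*(-12)*15 = -(-9/2*(-12))*15 = -54*15 = -1*810 = -810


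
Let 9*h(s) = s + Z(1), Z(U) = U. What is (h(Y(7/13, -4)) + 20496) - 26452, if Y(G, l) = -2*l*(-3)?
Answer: -53627/9 ≈ -5958.6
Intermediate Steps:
Y(G, l) = 6*l
h(s) = ⅑ + s/9 (h(s) = (s + 1)/9 = (1 + s)/9 = ⅑ + s/9)
(h(Y(7/13, -4)) + 20496) - 26452 = ((⅑ + (6*(-4))/9) + 20496) - 26452 = ((⅑ + (⅑)*(-24)) + 20496) - 26452 = ((⅑ - 8/3) + 20496) - 26452 = (-23/9 + 20496) - 26452 = 184441/9 - 26452 = -53627/9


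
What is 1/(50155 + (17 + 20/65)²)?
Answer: 169/8526820 ≈ 1.9820e-5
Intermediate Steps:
1/(50155 + (17 + 20/65)²) = 1/(50155 + (17 + 20*(1/65))²) = 1/(50155 + (17 + 4/13)²) = 1/(50155 + (225/13)²) = 1/(50155 + 50625/169) = 1/(8526820/169) = 169/8526820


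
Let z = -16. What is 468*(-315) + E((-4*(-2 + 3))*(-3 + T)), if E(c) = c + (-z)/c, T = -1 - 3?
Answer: -1031740/7 ≈ -1.4739e+5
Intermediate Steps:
T = -4
E(c) = c + 16/c (E(c) = c + (-1*(-16))/c = c + 16/c)
468*(-315) + E((-4*(-2 + 3))*(-3 + T)) = 468*(-315) + ((-4*(-2 + 3))*(-3 - 4) + 16/(((-4*(-2 + 3))*(-3 - 4)))) = -147420 + (-4*1*(-7) + 16/((-4*1*(-7)))) = -147420 + (-4*(-7) + 16/((-4*(-7)))) = -147420 + (28 + 16/28) = -147420 + (28 + 16*(1/28)) = -147420 + (28 + 4/7) = -147420 + 200/7 = -1031740/7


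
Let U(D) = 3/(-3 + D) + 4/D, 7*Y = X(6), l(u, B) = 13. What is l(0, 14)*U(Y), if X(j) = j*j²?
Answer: 833/270 ≈ 3.0852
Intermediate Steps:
X(j) = j³
Y = 216/7 (Y = (⅐)*6³ = (⅐)*216 = 216/7 ≈ 30.857)
l(0, 14)*U(Y) = 13*((-12 + 7*(216/7))/((216/7)*(-3 + 216/7))) = 13*(7*(-12 + 216)/(216*(195/7))) = 13*((7/216)*(7/195)*204) = 13*(833/3510) = 833/270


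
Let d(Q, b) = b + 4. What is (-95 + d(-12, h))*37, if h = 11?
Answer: -2960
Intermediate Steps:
d(Q, b) = 4 + b
(-95 + d(-12, h))*37 = (-95 + (4 + 11))*37 = (-95 + 15)*37 = -80*37 = -2960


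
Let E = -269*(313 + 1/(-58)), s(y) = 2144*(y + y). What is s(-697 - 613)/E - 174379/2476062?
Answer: 89539447327153/1343444387526 ≈ 66.649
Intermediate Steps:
s(y) = 4288*y (s(y) = 2144*(2*y) = 4288*y)
E = -4883157/58 (E = -269*(313 - 1/58) = -269*18153/58 = -4883157/58 ≈ -84192.)
s(-697 - 613)/E - 174379/2476062 = (4288*(-697 - 613))/(-4883157/58) - 174379/2476062 = (4288*(-1310))*(-58/4883157) - 174379*1/2476062 = -5617280*(-58/4883157) - 174379/2476062 = 325802240/4883157 - 174379/2476062 = 89539447327153/1343444387526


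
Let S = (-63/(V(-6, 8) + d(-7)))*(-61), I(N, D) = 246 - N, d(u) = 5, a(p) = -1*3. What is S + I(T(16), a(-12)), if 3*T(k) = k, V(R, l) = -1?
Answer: 14417/12 ≈ 1201.4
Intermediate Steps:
a(p) = -3
T(k) = k/3
S = 3843/4 (S = (-63/(-1 + 5))*(-61) = (-63/4)*(-61) = ((¼)*(-63))*(-61) = -63/4*(-61) = 3843/4 ≈ 960.75)
S + I(T(16), a(-12)) = 3843/4 + (246 - 16/3) = 3843/4 + 722/3 = 14417/12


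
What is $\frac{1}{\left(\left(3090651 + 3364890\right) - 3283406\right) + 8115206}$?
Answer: $\frac{1}{11287341} \approx 8.8595 \cdot 10^{-8}$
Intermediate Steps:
$\frac{1}{\left(\left(3090651 + 3364890\right) - 3283406\right) + 8115206} = \frac{1}{\left(6455541 - 3283406\right) + 8115206} = \frac{1}{3172135 + 8115206} = \frac{1}{11287341}$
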